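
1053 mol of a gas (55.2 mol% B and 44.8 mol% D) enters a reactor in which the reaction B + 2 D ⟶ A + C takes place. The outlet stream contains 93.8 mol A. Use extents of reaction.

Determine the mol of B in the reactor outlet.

487 mol

For A: n = n₀ + 1ξ → 93.8 = 0 + 1ξ, giving ξ = 93.8 mol.
Outlet amounts (n = n₀ + ν ξ):
  B: 581.3 − 1(93.8) = 487.5
  D: 471.7 − 2(93.8) = 284.1
  A: 0 + 1(93.8) = 93.8
  C: 0 + 1(93.8) = 93.8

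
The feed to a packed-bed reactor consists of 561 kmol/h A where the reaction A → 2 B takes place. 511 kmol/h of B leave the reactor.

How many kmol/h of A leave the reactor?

306 kmol/h

For B: n = n₀ + 2ξ → 511 = 0 + 2ξ, giving ξ = 255.5 kmol/h.
Outlet amounts (n = n₀ + ν ξ):
  A: 561 − 1(255.5) = 305.5
  B: 0 + 2(255.5) = 511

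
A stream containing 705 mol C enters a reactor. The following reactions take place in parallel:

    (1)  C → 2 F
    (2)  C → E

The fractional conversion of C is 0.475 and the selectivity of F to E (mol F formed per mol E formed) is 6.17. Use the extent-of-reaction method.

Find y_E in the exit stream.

Conversion of C: C consumed = 0.475 × 705 = 334.9 mol = 1ξ₁ + 1ξ₂.
Selectivity: 2ξ₁ / (1ξ₂) = 6.17 → ξ₁ = 3.085 ξ₂.
Substitute: (1·3.085 + 1) ξ₂ = 334.9 → ξ₂ = 81.98 mol, ξ₁ = 252.9 mol.
Outlet amounts (n = n₀ + Σ ν·ξ):
  C: 705 − 1(252.9) − 1(81.98) = 370.1
  F: 0 + 2(252.9) = 505.8
  E: 0 + 1(81.98) = 81.98
Total out = 957.9 mol; y_E = 81.98 / 957.9 = 0.08558.

0.0856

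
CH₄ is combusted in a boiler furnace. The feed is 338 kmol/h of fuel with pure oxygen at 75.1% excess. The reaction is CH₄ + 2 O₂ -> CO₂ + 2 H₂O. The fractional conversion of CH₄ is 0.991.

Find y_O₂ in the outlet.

Stoichiometric O₂ = 2 × 338 = 676 kmol/h; O₂ fed = 676 × 1.751 = 1184 kmol/h.
Fuel reacted = 0.991 × 338 → ξ = 335 kmol/h.
Outlet (n = n₀ + ν ξ):
  CH₄: 338 − 1(335) = 3.042
  O₂: 1184 − 2(335) = 513.8
  CO₂: 0 + 1(335) = 335
  H₂O: 0 + 2(335) = 669.9
Total out = 1522 kmol/h; y_O₂ = 513.8 / 1522 = 0.3376.

0.338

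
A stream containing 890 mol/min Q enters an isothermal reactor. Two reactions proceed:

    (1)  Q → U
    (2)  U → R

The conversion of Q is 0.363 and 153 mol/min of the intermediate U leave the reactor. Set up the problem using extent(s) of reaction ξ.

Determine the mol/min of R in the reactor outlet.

170 mol/min

Conversion of Q: Q consumed = 1ξ₁ = 0.363 × 890 → ξ₁ = 323.1 mol/min.
U balance: n_U = 0 + 1ξ₁ − 1ξ₂ = 153 → ξ₂ = (1·323.1 − 153)/1 = 170.1 mol/min.
Outlet amounts (n = n₀ + Σ ν·ξ):
  Q: 890 − 1(323.1) = 566.9
  U: 0 + 1(323.1) − 1(170.1) = 153
  R: 0 + 1(170.1) = 170.1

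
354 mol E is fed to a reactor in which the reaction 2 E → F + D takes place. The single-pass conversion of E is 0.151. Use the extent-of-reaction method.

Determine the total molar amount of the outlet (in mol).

E reacted = 0.151 × 354 = 53.45 mol; ν_E = −2, so ξ = 53.45/2 = 26.73 mol.
Outlet amounts (n = n₀ + ν ξ):
  E: 354 − 2(26.73) = 300.5
  F: 0 + 1(26.73) = 26.73
  D: 0 + 1(26.73) = 26.73
Total out = 300.5 + 26.73 + 26.73 = 354 mol.

354 mol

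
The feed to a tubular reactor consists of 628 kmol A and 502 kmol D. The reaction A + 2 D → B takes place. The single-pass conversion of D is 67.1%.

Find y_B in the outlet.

D reacted = 0.671 × 502 = 336.8 kmol; ν_D = −2, so ξ = 336.8/2 = 168.4 kmol.
Outlet amounts (n = n₀ + ν ξ):
  A: 628 − 1(168.4) = 459.6
  D: 502 − 2(168.4) = 165.2
  B: 0 + 1(168.4) = 168.4
Total out = 793.2 kmol; y_B = 168.4 / 793.2 = 0.2123.

0.212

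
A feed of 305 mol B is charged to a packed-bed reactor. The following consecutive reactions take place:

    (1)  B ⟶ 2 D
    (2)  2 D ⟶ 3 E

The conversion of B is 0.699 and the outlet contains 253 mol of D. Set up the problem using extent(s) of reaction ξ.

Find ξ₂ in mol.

ξ₂ = 86.7 mol

Conversion of B: B consumed = 1ξ₁ = 0.699 × 305 → ξ₁ = 213.2 mol.
D balance: n_D = 0 + 2ξ₁ − 2ξ₂ = 253 → ξ₂ = (2·213.2 − 253)/2 = 86.69 mol.
Outlet amounts (n = n₀ + Σ ν·ξ):
  B: 305 − 1(213.2) = 91.81
  D: 0 + 2(213.2) − 2(86.69) = 253
  E: 0 + 3(86.69) = 260.1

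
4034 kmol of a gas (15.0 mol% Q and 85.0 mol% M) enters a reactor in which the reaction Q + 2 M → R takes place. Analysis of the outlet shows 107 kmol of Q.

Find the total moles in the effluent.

3040 kmol

For Q: n = n₀ − 1ξ → 107 = 605.1 − 1ξ, giving ξ = 498.1 kmol.
Outlet amounts (n = n₀ + ν ξ):
  Q: 605.1 − 1(498.1) = 107
  M: 3429 − 2(498.1) = 2433
  R: 0 + 1(498.1) = 498.1
Total out = 107 + 2433 + 498.1 = 3038 kmol.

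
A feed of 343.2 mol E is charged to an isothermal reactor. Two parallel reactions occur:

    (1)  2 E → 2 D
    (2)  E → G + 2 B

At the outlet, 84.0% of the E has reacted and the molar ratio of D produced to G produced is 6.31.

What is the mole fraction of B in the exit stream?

0.187

Conversion of E: E consumed = 0.84 × 343.2 = 288.3 mol = 2ξ₁ + 1ξ₂.
Selectivity: 2ξ₁ / (1ξ₂) = 6.31 → ξ₁ = 3.155 ξ₂.
Substitute: (2·3.155 + 1) ξ₂ = 288.3 → ξ₂ = 39.44 mol, ξ₁ = 124.4 mol.
Outlet amounts (n = n₀ + Σ ν·ξ):
  E: 343.2 − 2(124.4) − 1(39.44) = 54.91
  D: 0 + 2(124.4) = 248.9
  G: 0 + 1(39.44) = 39.44
  B: 0 + 2(39.44) = 78.87
Total out = 422.1 mol; y_B = 78.87 / 422.1 = 0.1869.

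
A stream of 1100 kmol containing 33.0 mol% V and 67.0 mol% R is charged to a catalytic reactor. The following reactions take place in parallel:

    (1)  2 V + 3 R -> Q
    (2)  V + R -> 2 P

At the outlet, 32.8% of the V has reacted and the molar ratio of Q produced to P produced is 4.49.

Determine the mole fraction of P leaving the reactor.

0.0144

Conversion of V: V consumed = 0.328 × 363 = 119.1 kmol = 2ξ₁ + 1ξ₂.
Selectivity: 1ξ₁ / (2ξ₂) = 4.49 → ξ₁ = 8.98 ξ₂.
Substitute: (2·8.98 + 1) ξ₂ = 119.1 → ξ₂ = 6.28 kmol, ξ₁ = 56.39 kmol.
Outlet amounts (n = n₀ + Σ ν·ξ):
  V: 363 − 2(56.39) − 1(6.28) = 243.9
  R: 737 − 3(56.39) − 1(6.28) = 561.5
  Q: 0 + 1(56.39) = 56.39
  P: 0 + 2(6.28) = 12.56
Total out = 874.4 kmol; y_P = 12.56 / 874.4 = 0.01436.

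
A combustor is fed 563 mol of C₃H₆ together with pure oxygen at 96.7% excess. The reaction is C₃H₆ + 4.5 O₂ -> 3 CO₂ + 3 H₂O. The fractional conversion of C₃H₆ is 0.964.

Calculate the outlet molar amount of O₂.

Stoichiometric O₂ = 4.5 × 563 = 2534 mol; O₂ fed = 2534 × 1.967 = 4983 mol.
Fuel reacted = 0.964 × 563 → ξ = 542.7 mol.
Outlet (n = n₀ + ν ξ):
  C₃H₆: 563 − 1(542.7) = 20.27
  O₂: 4983 − 4.5(542.7) = 2541
  CO₂: 0 + 3(542.7) = 1628
  H₂O: 0 + 3(542.7) = 1628

2540 mol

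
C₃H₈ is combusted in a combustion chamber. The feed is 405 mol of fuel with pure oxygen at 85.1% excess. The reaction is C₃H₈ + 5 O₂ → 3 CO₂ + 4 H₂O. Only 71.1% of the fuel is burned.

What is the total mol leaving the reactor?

Stoichiometric O₂ = 5 × 405 = 2025 mol; O₂ fed = 2025 × 1.851 = 3748 mol.
Fuel reacted = 0.711 × 405 → ξ = 288 mol.
Outlet (n = n₀ + ν ξ):
  C₃H₈: 405 − 1(288) = 117
  O₂: 3748 − 5(288) = 2308
  CO₂: 0 + 3(288) = 863.9
  H₂O: 0 + 4(288) = 1152
Total out = 117 + 2308 + 863.9 + 1152 = 4441 mol.

4440 mol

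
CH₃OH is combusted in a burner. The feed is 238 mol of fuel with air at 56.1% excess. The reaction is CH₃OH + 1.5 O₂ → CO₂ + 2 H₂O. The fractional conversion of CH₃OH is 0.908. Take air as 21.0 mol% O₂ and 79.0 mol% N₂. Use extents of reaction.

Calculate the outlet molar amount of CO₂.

216 mol

Stoichiometric O₂ = 1.5 × 238 = 357 mol; O₂ fed = 357 × 1.561 = 557.3 mol.
N₂ fed = 557.3 × 79/21 = 2096 mol.
Fuel reacted = 0.908 × 238 → ξ = 216.1 mol.
Outlet (n = n₀ + ν ξ):
  CH₃OH: 238 − 1(216.1) = 21.9
  O₂: 557.3 − 1.5(216.1) = 233.1
  N₂: 2096 (inert)
  CO₂: 0 + 1(216.1) = 216.1
  H₂O: 0 + 2(216.1) = 432.2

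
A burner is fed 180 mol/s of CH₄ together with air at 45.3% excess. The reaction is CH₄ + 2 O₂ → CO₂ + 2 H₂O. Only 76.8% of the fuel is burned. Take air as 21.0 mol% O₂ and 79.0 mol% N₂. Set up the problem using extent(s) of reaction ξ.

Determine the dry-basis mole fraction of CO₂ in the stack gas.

Stoichiometric O₂ = 2 × 180 = 360 mol/s; O₂ fed = 360 × 1.453 = 523.1 mol/s.
N₂ fed = 523.1 × 79/21 = 1968 mol/s.
Fuel reacted = 0.768 × 180 → ξ = 138.2 mol/s.
Outlet (n = n₀ + ν ξ):
  CH₄: 180 − 1(138.2) = 41.76
  O₂: 523.1 − 2(138.2) = 246.6
  N₂: 1968 (inert)
  CO₂: 0 + 1(138.2) = 138.2
  H₂O: 0 + 2(138.2) = 276.5
Dry total = 2394 mol/s; y_CO₂ (dry) = 138.2 / 2394 = 0.05774.

0.0577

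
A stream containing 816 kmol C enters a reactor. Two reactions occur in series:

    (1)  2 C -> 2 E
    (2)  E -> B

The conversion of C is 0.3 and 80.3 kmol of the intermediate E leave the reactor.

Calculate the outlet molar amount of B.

164 kmol

Conversion of C: C consumed = 2ξ₁ = 0.3 × 816 → ξ₁ = 122.4 kmol.
E balance: n_E = 0 + 2ξ₁ − 1ξ₂ = 80.3 → ξ₂ = (2·122.4 − 80.3)/1 = 164.5 kmol.
Outlet amounts (n = n₀ + Σ ν·ξ):
  C: 816 − 2(122.4) = 571.2
  E: 0 + 2(122.4) − 1(164.5) = 80.3
  B: 0 + 1(164.5) = 164.5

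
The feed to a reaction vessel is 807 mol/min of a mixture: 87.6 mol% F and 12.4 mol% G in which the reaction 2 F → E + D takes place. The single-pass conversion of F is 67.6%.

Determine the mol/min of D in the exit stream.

239 mol/min

F reacted = 0.676 × 706.9 = 477.9 mol/min; ν_F = −2, so ξ = 477.9/2 = 238.9 mol/min.
Outlet amounts (n = n₀ + ν ξ):
  F: 706.9 − 2(238.9) = 229
  E: 0 + 1(238.9) = 238.9
  D: 0 + 1(238.9) = 238.9
  G: 100.1 (inert)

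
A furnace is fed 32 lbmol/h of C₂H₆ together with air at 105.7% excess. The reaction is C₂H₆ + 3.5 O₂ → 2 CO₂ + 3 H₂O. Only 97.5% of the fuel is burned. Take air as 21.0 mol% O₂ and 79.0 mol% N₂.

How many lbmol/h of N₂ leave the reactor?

867 lbmol/h

Stoichiometric O₂ = 3.5 × 32 = 112 lbmol/h; O₂ fed = 112 × 2.057 = 230.4 lbmol/h.
N₂ fed = 230.4 × 79/21 = 866.7 lbmol/h.
Fuel reacted = 0.975 × 32 → ξ = 31.2 lbmol/h.
Outlet (n = n₀ + ν ξ):
  C₂H₆: 32 − 1(31.2) = 0.8
  O₂: 230.4 − 3.5(31.2) = 121.2
  N₂: 866.7 (inert)
  CO₂: 0 + 2(31.2) = 62.4
  H₂O: 0 + 3(31.2) = 93.6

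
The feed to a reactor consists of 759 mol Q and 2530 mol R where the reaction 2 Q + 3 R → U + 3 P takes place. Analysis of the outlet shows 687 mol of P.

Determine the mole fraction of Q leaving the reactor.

For P: n = n₀ + 3ξ → 687 = 0 + 3ξ, giving ξ = 229 mol.
Outlet amounts (n = n₀ + ν ξ):
  Q: 759 − 2(229) = 301
  R: 2530 − 3(229) = 1843
  U: 0 + 1(229) = 229
  P: 0 + 3(229) = 687
Total out = 3060 mol; y_Q = 301 / 3060 = 0.09837.

0.0984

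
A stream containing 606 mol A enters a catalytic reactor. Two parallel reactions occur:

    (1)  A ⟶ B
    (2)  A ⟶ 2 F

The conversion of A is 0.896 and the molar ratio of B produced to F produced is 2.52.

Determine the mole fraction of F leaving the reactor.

Conversion of A: A consumed = 0.896 × 606 = 543 mol = 1ξ₁ + 1ξ₂.
Selectivity: 1ξ₁ / (2ξ₂) = 2.52 → ξ₁ = 5.04 ξ₂.
Substitute: (1·5.04 + 1) ξ₂ = 543 → ξ₂ = 89.9 mol, ξ₁ = 453.1 mol.
Outlet amounts (n = n₀ + Σ ν·ξ):
  A: 606 − 1(453.1) − 1(89.9) = 63.02
  B: 0 + 1(453.1) = 453.1
  F: 0 + 2(89.9) = 179.8
Total out = 695.9 mol; y_F = 179.8 / 695.9 = 0.2584.

0.258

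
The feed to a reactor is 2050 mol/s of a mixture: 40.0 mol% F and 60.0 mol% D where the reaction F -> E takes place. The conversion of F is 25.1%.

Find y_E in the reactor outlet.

F reacted = 0.251 × 820 = 205.8 mol/s; ν_F = −1, so ξ = 205.8/1 = 205.8 mol/s.
Outlet amounts (n = n₀ + ν ξ):
  F: 820 − 1(205.8) = 614.2
  E: 0 + 1(205.8) = 205.8
  D: 1230 (inert)
Total out = 2050 mol/s; y_E = 205.8 / 2050 = 0.1004.

0.1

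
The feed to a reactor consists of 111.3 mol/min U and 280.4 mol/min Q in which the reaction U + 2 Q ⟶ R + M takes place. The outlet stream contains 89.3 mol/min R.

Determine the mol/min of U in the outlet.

22 mol/min

For R: n = n₀ + 1ξ → 89.3 = 0 + 1ξ, giving ξ = 89.3 mol/min.
Outlet amounts (n = n₀ + ν ξ):
  U: 111.3 − 1(89.3) = 22
  Q: 280.4 − 2(89.3) = 101.8
  R: 0 + 1(89.3) = 89.3
  M: 0 + 1(89.3) = 89.3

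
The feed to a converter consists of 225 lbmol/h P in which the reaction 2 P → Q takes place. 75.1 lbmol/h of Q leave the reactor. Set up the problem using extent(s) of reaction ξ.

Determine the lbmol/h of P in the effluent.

74.8 lbmol/h

For Q: n = n₀ + 1ξ → 75.1 = 0 + 1ξ, giving ξ = 75.1 lbmol/h.
Outlet amounts (n = n₀ + ν ξ):
  P: 225 − 2(75.1) = 74.8
  Q: 0 + 1(75.1) = 75.1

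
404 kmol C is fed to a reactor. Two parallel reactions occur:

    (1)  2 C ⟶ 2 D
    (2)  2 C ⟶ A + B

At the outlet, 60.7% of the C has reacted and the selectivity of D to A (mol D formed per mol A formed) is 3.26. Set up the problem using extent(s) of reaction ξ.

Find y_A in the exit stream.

Conversion of C: C consumed = 0.607 × 404 = 245.2 kmol = 2ξ₁ + 2ξ₂.
Selectivity: 2ξ₁ / (1ξ₂) = 3.26 → ξ₁ = 1.63 ξ₂.
Substitute: (2·1.63 + 2) ξ₂ = 245.2 → ξ₂ = 46.62 kmol, ξ₁ = 75.99 kmol.
Outlet amounts (n = n₀ + Σ ν·ξ):
  C: 404 − 2(75.99) − 2(46.62) = 158.8
  D: 0 + 2(75.99) = 152
  A: 0 + 1(46.62) = 46.62
  B: 0 + 1(46.62) = 46.62
Total out = 404 kmol; y_A = 46.62 / 404 = 0.1154.

0.115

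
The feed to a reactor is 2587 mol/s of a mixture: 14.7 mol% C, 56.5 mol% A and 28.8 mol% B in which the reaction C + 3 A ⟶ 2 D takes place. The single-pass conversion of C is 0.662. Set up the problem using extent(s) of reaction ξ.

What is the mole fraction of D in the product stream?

0.242

C reacted = 0.662 × 380.3 = 251.8 mol/s; ν_C = −1, so ξ = 251.8/1 = 251.8 mol/s.
Outlet amounts (n = n₀ + ν ξ):
  C: 380.3 − 1(251.8) = 128.5
  A: 1462 − 3(251.8) = 706.4
  D: 0 + 2(251.8) = 503.5
  B: 745.1 (inert)
Total out = 2083 mol/s; y_D = 503.5 / 2083 = 0.2417.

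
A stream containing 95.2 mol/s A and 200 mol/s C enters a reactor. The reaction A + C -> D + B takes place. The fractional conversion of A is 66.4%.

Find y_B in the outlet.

0.214

A reacted = 0.664 × 95.2 = 63.21 mol/s; ν_A = −1, so ξ = 63.21/1 = 63.21 mol/s.
Outlet amounts (n = n₀ + ν ξ):
  A: 95.2 − 1(63.21) = 31.99
  C: 200 − 1(63.21) = 136.8
  D: 0 + 1(63.21) = 63.21
  B: 0 + 1(63.21) = 63.21
Total out = 295.2 mol/s; y_B = 63.21 / 295.2 = 0.2141.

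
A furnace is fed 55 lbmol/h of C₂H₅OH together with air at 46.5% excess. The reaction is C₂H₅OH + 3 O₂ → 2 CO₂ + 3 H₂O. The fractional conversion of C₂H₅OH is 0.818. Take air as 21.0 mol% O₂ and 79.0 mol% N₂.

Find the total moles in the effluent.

1250 lbmol/h

Stoichiometric O₂ = 3 × 55 = 165 lbmol/h; O₂ fed = 165 × 1.465 = 241.7 lbmol/h.
N₂ fed = 241.7 × 79/21 = 909.3 lbmol/h.
Fuel reacted = 0.818 × 55 → ξ = 44.99 lbmol/h.
Outlet (n = n₀ + ν ξ):
  C₂H₅OH: 55 − 1(44.99) = 10.01
  O₂: 241.7 − 3(44.99) = 106.8
  N₂: 909.3 (inert)
  CO₂: 0 + 2(44.99) = 89.98
  H₂O: 0 + 3(44.99) = 135
Total out = 10.01 + 106.8 + 909.3 + 89.98 + 135 = 1251 lbmol/h.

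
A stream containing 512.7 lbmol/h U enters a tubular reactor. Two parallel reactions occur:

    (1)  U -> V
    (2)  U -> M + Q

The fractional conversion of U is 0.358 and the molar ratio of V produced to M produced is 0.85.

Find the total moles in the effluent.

Conversion of U: U consumed = 0.358 × 512.7 = 183.5 lbmol/h = 1ξ₁ + 1ξ₂.
Selectivity: 1ξ₁ / (1ξ₂) = 0.85 → ξ₁ = 0.85 ξ₂.
Substitute: (1·0.85 + 1) ξ₂ = 183.5 → ξ₂ = 99.21 lbmol/h, ξ₁ = 84.33 lbmol/h.
Outlet amounts (n = n₀ + Σ ν·ξ):
  U: 512.7 − 1(84.33) − 1(99.21) = 329.2
  V: 0 + 1(84.33) = 84.33
  M: 0 + 1(99.21) = 99.21
  Q: 0 + 1(99.21) = 99.21
Total out = 329.2 + 84.33 + 99.21 + 99.21 = 611.9 lbmol/h.

612 lbmol/h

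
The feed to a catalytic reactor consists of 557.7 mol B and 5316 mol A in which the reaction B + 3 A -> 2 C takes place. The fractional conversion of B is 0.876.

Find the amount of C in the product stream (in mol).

B reacted = 0.876 × 557.7 = 488.5 mol; ν_B = −1, so ξ = 488.5/1 = 488.5 mol.
Outlet amounts (n = n₀ + ν ξ):
  B: 557.7 − 1(488.5) = 69.15
  A: 5316 − 3(488.5) = 3850
  C: 0 + 2(488.5) = 977.1

977 mol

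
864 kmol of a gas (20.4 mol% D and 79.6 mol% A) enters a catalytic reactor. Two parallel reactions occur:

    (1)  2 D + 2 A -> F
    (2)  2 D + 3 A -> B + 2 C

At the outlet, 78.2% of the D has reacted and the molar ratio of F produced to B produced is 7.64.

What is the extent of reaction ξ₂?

Conversion of D: D consumed = 0.782 × 176.3 = 137.8 kmol = 2ξ₁ + 2ξ₂.
Selectivity: 1ξ₁ / (1ξ₂) = 7.64 → ξ₁ = 7.64 ξ₂.
Substitute: (2·7.64 + 2) ξ₂ = 137.8 → ξ₂ = 7.976 kmol, ξ₁ = 60.94 kmol.
Outlet amounts (n = n₀ + Σ ν·ξ):
  D: 176.3 − 2(60.94) − 2(7.976) = 38.42
  A: 687.7 − 2(60.94) − 3(7.976) = 541.9
  F: 0 + 1(60.94) = 60.94
  B: 0 + 1(7.976) = 7.976
  C: 0 + 2(7.976) = 15.95

ξ₂ = 7.98 kmol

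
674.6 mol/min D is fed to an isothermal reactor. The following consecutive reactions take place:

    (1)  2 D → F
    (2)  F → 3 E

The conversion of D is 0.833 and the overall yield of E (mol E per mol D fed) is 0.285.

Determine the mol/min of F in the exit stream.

Conversion of D: D consumed = 2ξ₁ = 0.833 × 674.6 → ξ₁ = 281 mol/min.
Yield of E: 3ξ₂ / 674.6 = 0.285 → ξ₂ = 64.09 mol/min.
Outlet amounts (n = n₀ + Σ ν·ξ):
  D: 674.6 − 2(281) = 112.7
  F: 0 + 1(281) − 1(64.09) = 216.9
  E: 0 + 3(64.09) = 192.3

217 mol/min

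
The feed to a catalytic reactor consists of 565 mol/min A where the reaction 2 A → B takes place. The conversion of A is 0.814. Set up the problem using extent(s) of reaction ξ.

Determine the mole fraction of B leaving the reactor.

0.686

A reacted = 0.814 × 565 = 459.9 mol/min; ν_A = −2, so ξ = 459.9/2 = 230 mol/min.
Outlet amounts (n = n₀ + ν ξ):
  A: 565 − 2(230) = 105.1
  B: 0 + 1(230) = 230
Total out = 335 mol/min; y_B = 230 / 335 = 0.6863.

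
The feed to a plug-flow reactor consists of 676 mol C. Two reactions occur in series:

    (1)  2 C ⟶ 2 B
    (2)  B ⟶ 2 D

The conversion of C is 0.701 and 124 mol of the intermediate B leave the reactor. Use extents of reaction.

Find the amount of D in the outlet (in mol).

700 mol

Conversion of C: C consumed = 2ξ₁ = 0.701 × 676 → ξ₁ = 236.9 mol.
B balance: n_B = 0 + 2ξ₁ − 1ξ₂ = 124 → ξ₂ = (2·236.9 − 124)/1 = 349.9 mol.
Outlet amounts (n = n₀ + Σ ν·ξ):
  C: 676 − 2(236.9) = 202.1
  B: 0 + 2(236.9) − 1(349.9) = 124
  D: 0 + 2(349.9) = 699.8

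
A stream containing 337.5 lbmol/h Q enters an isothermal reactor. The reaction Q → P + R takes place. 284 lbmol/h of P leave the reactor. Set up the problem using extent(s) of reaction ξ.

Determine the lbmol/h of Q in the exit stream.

53.5 lbmol/h

For P: n = n₀ + 1ξ → 284 = 0 + 1ξ, giving ξ = 284 lbmol/h.
Outlet amounts (n = n₀ + ν ξ):
  Q: 337.5 − 1(284) = 53.5
  P: 0 + 1(284) = 284
  R: 0 + 1(284) = 284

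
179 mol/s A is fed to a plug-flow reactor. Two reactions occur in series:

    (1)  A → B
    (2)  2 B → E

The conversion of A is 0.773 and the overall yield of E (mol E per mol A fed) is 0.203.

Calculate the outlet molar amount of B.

Conversion of A: A consumed = 1ξ₁ = 0.773 × 179 → ξ₁ = 138.4 mol/s.
Yield of E: 1ξ₂ / 179 = 0.203 → ξ₂ = 36.34 mol/s.
Outlet amounts (n = n₀ + Σ ν·ξ):
  A: 179 − 1(138.4) = 40.63
  B: 0 + 1(138.4) − 2(36.34) = 65.69
  E: 0 + 1(36.34) = 36.34

65.7 mol/s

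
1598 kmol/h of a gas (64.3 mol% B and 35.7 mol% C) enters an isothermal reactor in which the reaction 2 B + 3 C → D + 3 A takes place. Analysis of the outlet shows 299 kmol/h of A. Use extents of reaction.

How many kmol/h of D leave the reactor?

For A: n = n₀ + 3ξ → 299 = 0 + 3ξ, giving ξ = 99.67 kmol/h.
Outlet amounts (n = n₀ + ν ξ):
  B: 1028 − 2(99.67) = 828.2
  C: 570.5 − 3(99.67) = 271.5
  D: 0 + 1(99.67) = 99.67
  A: 0 + 3(99.67) = 299

99.7 kmol/h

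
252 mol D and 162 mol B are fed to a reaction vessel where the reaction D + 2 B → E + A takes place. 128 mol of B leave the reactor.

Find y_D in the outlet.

0.592

For B: n = n₀ − 2ξ → 128 = 162 − 2ξ, giving ξ = 17 mol.
Outlet amounts (n = n₀ + ν ξ):
  D: 252 − 1(17) = 235
  B: 162 − 2(17) = 128
  E: 0 + 1(17) = 17
  A: 0 + 1(17) = 17
Total out = 397 mol; y_D = 235 / 397 = 0.5919.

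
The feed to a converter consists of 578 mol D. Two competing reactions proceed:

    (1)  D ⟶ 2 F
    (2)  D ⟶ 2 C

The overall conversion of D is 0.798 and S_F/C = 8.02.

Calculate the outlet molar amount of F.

820 mol

Conversion of D: D consumed = 0.798 × 578 = 461.2 mol = 1ξ₁ + 1ξ₂.
Selectivity: 2ξ₁ / (2ξ₂) = 8.02 → ξ₁ = 8.02 ξ₂.
Substitute: (1·8.02 + 1) ξ₂ = 461.2 → ξ₂ = 51.14 mol, ξ₁ = 410.1 mol.
Outlet amounts (n = n₀ + Σ ν·ξ):
  D: 578 − 1(410.1) − 1(51.14) = 116.8
  F: 0 + 2(410.1) = 820.2
  C: 0 + 2(51.14) = 102.3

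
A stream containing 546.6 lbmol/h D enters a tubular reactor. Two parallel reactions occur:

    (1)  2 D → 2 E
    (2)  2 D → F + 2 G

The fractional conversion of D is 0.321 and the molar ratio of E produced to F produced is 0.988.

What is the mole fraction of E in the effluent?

Conversion of D: D consumed = 0.321 × 546.6 = 175.5 lbmol/h = 2ξ₁ + 2ξ₂.
Selectivity: 2ξ₁ / (1ξ₂) = 0.988 → ξ₁ = 0.494 ξ₂.
Substitute: (2·0.494 + 2) ξ₂ = 175.5 → ξ₂ = 58.72 lbmol/h, ξ₁ = 29.01 lbmol/h.
Outlet amounts (n = n₀ + Σ ν·ξ):
  D: 546.6 − 2(29.01) − 2(58.72) = 371.1
  E: 0 + 2(29.01) = 58.02
  F: 0 + 1(58.72) = 58.72
  G: 0 + 2(58.72) = 117.4
Total out = 605.3 lbmol/h; y_E = 58.02 / 605.3 = 0.09584.

0.0958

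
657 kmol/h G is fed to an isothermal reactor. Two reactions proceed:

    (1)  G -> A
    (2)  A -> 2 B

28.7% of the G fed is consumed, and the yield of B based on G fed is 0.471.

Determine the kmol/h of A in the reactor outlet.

33.8 kmol/h

Conversion of G: G consumed = 1ξ₁ = 0.287 × 657 → ξ₁ = 188.6 kmol/h.
Yield of B: 2ξ₂ / 657 = 0.471 → ξ₂ = 154.7 kmol/h.
Outlet amounts (n = n₀ + Σ ν·ξ):
  G: 657 − 1(188.6) = 468.4
  A: 0 + 1(188.6) − 1(154.7) = 33.84
  B: 0 + 2(154.7) = 309.4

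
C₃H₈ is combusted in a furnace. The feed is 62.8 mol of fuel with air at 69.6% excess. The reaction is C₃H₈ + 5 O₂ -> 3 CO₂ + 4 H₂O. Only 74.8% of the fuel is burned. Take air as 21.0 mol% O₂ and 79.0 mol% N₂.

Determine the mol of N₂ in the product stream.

Stoichiometric O₂ = 5 × 62.8 = 314 mol; O₂ fed = 314 × 1.696 = 532.5 mol.
N₂ fed = 532.5 × 79/21 = 2003 mol.
Fuel reacted = 0.748 × 62.8 → ξ = 46.97 mol.
Outlet (n = n₀ + ν ξ):
  C₃H₈: 62.8 − 1(46.97) = 15.83
  O₂: 532.5 − 5(46.97) = 297.7
  N₂: 2003 (inert)
  CO₂: 0 + 3(46.97) = 140.9
  H₂O: 0 + 4(46.97) = 187.9

2000 mol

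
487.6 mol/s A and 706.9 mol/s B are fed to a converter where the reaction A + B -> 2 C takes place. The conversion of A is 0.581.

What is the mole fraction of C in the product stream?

0.474

A reacted = 0.581 × 487.6 = 283.3 mol/s; ν_A = −1, so ξ = 283.3/1 = 283.3 mol/s.
Outlet amounts (n = n₀ + ν ξ):
  A: 487.6 − 1(283.3) = 204.3
  B: 706.9 − 1(283.3) = 423.6
  C: 0 + 2(283.3) = 566.6
Total out = 1194 mol/s; y_C = 566.6 / 1194 = 0.4743.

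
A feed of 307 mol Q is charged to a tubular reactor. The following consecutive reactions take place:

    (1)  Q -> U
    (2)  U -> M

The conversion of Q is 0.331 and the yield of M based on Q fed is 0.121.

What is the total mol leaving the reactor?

307 mol

Conversion of Q: Q consumed = 1ξ₁ = 0.331 × 307 → ξ₁ = 101.6 mol.
Yield of M: 1ξ₂ / 307 = 0.121 → ξ₂ = 37.15 mol.
Outlet amounts (n = n₀ + Σ ν·ξ):
  Q: 307 − 1(101.6) = 205.4
  U: 0 + 1(101.6) − 1(37.15) = 64.47
  M: 0 + 1(37.15) = 37.15
Total out = 205.4 + 64.47 + 37.15 = 307 mol.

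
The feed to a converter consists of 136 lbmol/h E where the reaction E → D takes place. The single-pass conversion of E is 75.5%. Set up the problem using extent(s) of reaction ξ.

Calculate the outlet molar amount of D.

103 lbmol/h

E reacted = 0.755 × 136 = 102.7 lbmol/h; ν_E = −1, so ξ = 102.7/1 = 102.7 lbmol/h.
Outlet amounts (n = n₀ + ν ξ):
  E: 136 − 1(102.7) = 33.32
  D: 0 + 1(102.7) = 102.7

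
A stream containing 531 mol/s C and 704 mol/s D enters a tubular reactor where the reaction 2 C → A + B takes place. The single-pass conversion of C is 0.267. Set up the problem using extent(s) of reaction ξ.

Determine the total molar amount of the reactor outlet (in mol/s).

1240 mol/s

C reacted = 0.267 × 531 = 141.8 mol/s; ν_C = −2, so ξ = 141.8/2 = 70.89 mol/s.
Outlet amounts (n = n₀ + ν ξ):
  C: 531 − 2(70.89) = 389.2
  A: 0 + 1(70.89) = 70.89
  B: 0 + 1(70.89) = 70.89
  D: 704 (inert)
Total out = 389.2 + 70.89 + 70.89 + 704 = 1235 mol/s.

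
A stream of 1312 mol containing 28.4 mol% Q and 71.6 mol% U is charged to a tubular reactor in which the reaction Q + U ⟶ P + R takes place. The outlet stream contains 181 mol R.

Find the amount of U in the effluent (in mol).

758 mol

For R: n = n₀ + 1ξ → 181 = 0 + 1ξ, giving ξ = 181 mol.
Outlet amounts (n = n₀ + ν ξ):
  Q: 372.6 − 1(181) = 191.6
  U: 939.4 − 1(181) = 758.4
  P: 0 + 1(181) = 181
  R: 0 + 1(181) = 181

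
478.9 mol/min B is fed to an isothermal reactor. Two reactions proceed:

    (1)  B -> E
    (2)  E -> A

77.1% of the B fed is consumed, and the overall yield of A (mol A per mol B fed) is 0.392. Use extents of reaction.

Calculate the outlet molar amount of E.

182 mol/min

Conversion of B: B consumed = 1ξ₁ = 0.771 × 478.9 → ξ₁ = 369.2 mol/min.
Yield of A: 1ξ₂ / 478.9 = 0.392 → ξ₂ = 187.7 mol/min.
Outlet amounts (n = n₀ + Σ ν·ξ):
  B: 478.9 − 1(369.2) = 109.7
  E: 0 + 1(369.2) − 1(187.7) = 181.5
  A: 0 + 1(187.7) = 187.7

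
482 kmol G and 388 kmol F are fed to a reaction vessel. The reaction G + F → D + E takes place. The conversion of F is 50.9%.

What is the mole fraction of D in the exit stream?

F reacted = 0.509 × 388 = 197.5 kmol; ν_F = −1, so ξ = 197.5/1 = 197.5 kmol.
Outlet amounts (n = n₀ + ν ξ):
  G: 482 − 1(197.5) = 284.5
  F: 388 − 1(197.5) = 190.5
  D: 0 + 1(197.5) = 197.5
  E: 0 + 1(197.5) = 197.5
Total out = 870 kmol; y_D = 197.5 / 870 = 0.227.

0.227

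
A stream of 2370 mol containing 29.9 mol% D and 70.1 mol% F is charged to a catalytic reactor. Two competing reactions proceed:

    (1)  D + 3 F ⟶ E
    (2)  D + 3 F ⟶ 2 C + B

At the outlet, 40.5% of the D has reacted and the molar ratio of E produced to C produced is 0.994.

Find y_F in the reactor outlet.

0.471

Conversion of D: D consumed = 0.405 × 708.6 = 287 mol = 1ξ₁ + 1ξ₂.
Selectivity: 1ξ₁ / (2ξ₂) = 0.994 → ξ₁ = 1.988 ξ₂.
Substitute: (1·1.988 + 1) ξ₂ = 287 → ξ₂ = 96.05 mol, ξ₁ = 190.9 mol.
Outlet amounts (n = n₀ + Σ ν·ξ):
  D: 708.6 − 1(190.9) − 1(96.05) = 421.6
  F: 1661 − 3(190.9) − 3(96.05) = 800.4
  E: 0 + 1(190.9) = 190.9
  C: 0 + 2(96.05) = 192.1
  B: 0 + 1(96.05) = 96.05
Total out = 1701 mol; y_F = 800.4 / 1701 = 0.4705.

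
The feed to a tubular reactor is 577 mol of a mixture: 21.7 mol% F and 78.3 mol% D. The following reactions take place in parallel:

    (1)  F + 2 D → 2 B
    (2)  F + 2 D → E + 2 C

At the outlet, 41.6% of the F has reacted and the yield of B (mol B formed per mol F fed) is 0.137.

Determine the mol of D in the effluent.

348 mol

Yield of B: 2ξ₁ / 125.2 = 0.137 → ξ₁ = 8.577 mol.
Conversion of F: 1ξ₁ + 1ξ₂ = 0.416 × 125.2 = 52.09 → ξ₂ = 43.51 mol.
Outlet amounts (n = n₀ + Σ ν·ξ):
  F: 125.2 − 1(8.577) − 1(43.51) = 73.12
  D: 451.8 − 2(8.577) − 2(43.51) = 347.6
  B: 0 + 2(8.577) = 17.15
  E: 0 + 1(43.51) = 43.51
  C: 0 + 2(43.51) = 87.02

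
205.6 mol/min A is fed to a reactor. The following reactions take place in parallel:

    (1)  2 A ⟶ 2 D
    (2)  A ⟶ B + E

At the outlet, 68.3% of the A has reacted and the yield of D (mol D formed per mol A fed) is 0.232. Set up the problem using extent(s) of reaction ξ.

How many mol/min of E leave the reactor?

92.7 mol/min

Yield of D: 2ξ₁ / 205.6 = 0.232 → ξ₁ = 23.85 mol/min.
Conversion of A: 2ξ₁ + 1ξ₂ = 0.683 × 205.6 = 140.4 → ξ₂ = 92.73 mol/min.
Outlet amounts (n = n₀ + Σ ν·ξ):
  A: 205.6 − 2(23.85) − 1(92.73) = 65.18
  D: 0 + 2(23.85) = 47.7
  B: 0 + 1(92.73) = 92.73
  E: 0 + 1(92.73) = 92.73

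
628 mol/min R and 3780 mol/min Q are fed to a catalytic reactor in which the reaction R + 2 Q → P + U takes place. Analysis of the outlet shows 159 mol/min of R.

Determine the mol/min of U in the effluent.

For R: n = n₀ − 1ξ → 159 = 628 − 1ξ, giving ξ = 469 mol/min.
Outlet amounts (n = n₀ + ν ξ):
  R: 628 − 1(469) = 159
  Q: 3780 − 2(469) = 2842
  P: 0 + 1(469) = 469
  U: 0 + 1(469) = 469

469 mol/min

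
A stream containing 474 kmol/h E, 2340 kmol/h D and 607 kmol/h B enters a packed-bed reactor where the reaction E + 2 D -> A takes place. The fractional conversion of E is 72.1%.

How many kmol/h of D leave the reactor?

E reacted = 0.721 × 474 = 341.8 kmol/h; ν_E = −1, so ξ = 341.8/1 = 341.8 kmol/h.
Outlet amounts (n = n₀ + ν ξ):
  E: 474 − 1(341.8) = 132.2
  D: 2340 − 2(341.8) = 1656
  A: 0 + 1(341.8) = 341.8
  B: 607 (inert)

1660 kmol/h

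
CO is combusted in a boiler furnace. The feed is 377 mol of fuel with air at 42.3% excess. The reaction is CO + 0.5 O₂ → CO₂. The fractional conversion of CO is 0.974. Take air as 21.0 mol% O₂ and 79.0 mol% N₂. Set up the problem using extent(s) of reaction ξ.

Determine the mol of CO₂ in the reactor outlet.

367 mol

Stoichiometric O₂ = 0.5 × 377 = 188.5 mol; O₂ fed = 188.5 × 1.423 = 268.2 mol.
N₂ fed = 268.2 × 79/21 = 1009 mol.
Fuel reacted = 0.974 × 377 → ξ = 367.2 mol.
Outlet (n = n₀ + ν ξ):
  CO: 377 − 1(367.2) = 9.802
  O₂: 268.2 − 0.5(367.2) = 84.64
  N₂: 1009 (inert)
  CO₂: 0 + 1(367.2) = 367.2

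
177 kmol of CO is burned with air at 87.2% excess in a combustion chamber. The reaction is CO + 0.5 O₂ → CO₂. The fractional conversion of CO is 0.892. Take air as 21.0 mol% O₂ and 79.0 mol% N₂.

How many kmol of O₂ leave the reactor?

Stoichiometric O₂ = 0.5 × 177 = 88.5 kmol; O₂ fed = 88.5 × 1.872 = 165.7 kmol.
N₂ fed = 165.7 × 79/21 = 623.2 kmol.
Fuel reacted = 0.892 × 177 → ξ = 157.9 kmol.
Outlet (n = n₀ + ν ξ):
  CO: 177 − 1(157.9) = 19.12
  O₂: 165.7 − 0.5(157.9) = 86.73
  N₂: 623.2 (inert)
  CO₂: 0 + 1(157.9) = 157.9

86.7 kmol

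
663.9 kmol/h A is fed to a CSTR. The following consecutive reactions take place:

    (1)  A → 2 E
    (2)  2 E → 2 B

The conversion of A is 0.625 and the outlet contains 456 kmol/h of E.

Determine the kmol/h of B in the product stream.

Conversion of A: A consumed = 1ξ₁ = 0.625 × 663.9 → ξ₁ = 414.9 kmol/h.
E balance: n_E = 0 + 2ξ₁ − 2ξ₂ = 456 → ξ₂ = (2·414.9 − 456)/2 = 186.9 kmol/h.
Outlet amounts (n = n₀ + Σ ν·ξ):
  A: 663.9 − 1(414.9) = 249
  E: 0 + 2(414.9) − 2(186.9) = 456
  B: 0 + 2(186.9) = 373.9

374 kmol/h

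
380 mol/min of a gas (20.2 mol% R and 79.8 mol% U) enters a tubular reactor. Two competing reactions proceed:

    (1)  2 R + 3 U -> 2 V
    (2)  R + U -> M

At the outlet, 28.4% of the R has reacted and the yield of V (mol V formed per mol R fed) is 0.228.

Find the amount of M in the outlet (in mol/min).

4.3 mol/min

Yield of V: 2ξ₁ / 76.76 = 0.228 → ξ₁ = 8.751 mol/min.
Conversion of R: 2ξ₁ + 1ξ₂ = 0.284 × 76.76 = 21.8 → ξ₂ = 4.299 mol/min.
Outlet amounts (n = n₀ + Σ ν·ξ):
  R: 76.76 − 2(8.751) − 1(4.299) = 54.96
  U: 303.2 − 3(8.751) − 1(4.299) = 272.7
  V: 0 + 2(8.751) = 17.5
  M: 0 + 1(4.299) = 4.299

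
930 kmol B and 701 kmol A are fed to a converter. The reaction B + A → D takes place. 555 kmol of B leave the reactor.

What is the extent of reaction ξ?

For B: n = n₀ − 1ξ → 555 = 930 − 1ξ, giving ξ = 375 kmol.
Outlet amounts (n = n₀ + ν ξ):
  B: 930 − 1(375) = 555
  A: 701 − 1(375) = 326
  D: 0 + 1(375) = 375

ξ = 375 kmol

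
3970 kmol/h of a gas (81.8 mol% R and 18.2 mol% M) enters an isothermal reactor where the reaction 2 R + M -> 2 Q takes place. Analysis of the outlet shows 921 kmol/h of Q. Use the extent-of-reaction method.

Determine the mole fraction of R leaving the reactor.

For Q: n = n₀ + 2ξ → 921 = 0 + 2ξ, giving ξ = 460.5 kmol/h.
Outlet amounts (n = n₀ + ν ξ):
  R: 3247 − 2(460.5) = 2326
  M: 722.5 − 1(460.5) = 262
  Q: 0 + 2(460.5) = 921
Total out = 3510 kmol/h; y_R = 2326 / 3510 = 0.6629.

0.663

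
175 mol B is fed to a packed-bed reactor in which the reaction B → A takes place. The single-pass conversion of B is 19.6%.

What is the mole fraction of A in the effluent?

0.196

B reacted = 0.196 × 175 = 34.3 mol; ν_B = −1, so ξ = 34.3/1 = 34.3 mol.
Outlet amounts (n = n₀ + ν ξ):
  B: 175 − 1(34.3) = 140.7
  A: 0 + 1(34.3) = 34.3
Total out = 175 mol; y_A = 34.3 / 175 = 0.196.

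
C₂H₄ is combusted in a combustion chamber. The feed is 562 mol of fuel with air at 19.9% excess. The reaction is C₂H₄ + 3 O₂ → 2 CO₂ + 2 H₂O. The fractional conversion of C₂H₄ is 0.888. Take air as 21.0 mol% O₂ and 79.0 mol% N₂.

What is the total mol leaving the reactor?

10200 mol

Stoichiometric O₂ = 3 × 562 = 1686 mol; O₂ fed = 1686 × 1.199 = 2022 mol.
N₂ fed = 2022 × 79/21 = 7605 mol.
Fuel reacted = 0.888 × 562 → ξ = 499.1 mol.
Outlet (n = n₀ + ν ξ):
  C₂H₄: 562 − 1(499.1) = 62.94
  O₂: 2022 − 3(499.1) = 524.3
  N₂: 7605 (inert)
  CO₂: 0 + 2(499.1) = 998.1
  H₂O: 0 + 2(499.1) = 998.1
Total out = 62.94 + 524.3 + 7605 + 998.1 + 998.1 = 10190 mol.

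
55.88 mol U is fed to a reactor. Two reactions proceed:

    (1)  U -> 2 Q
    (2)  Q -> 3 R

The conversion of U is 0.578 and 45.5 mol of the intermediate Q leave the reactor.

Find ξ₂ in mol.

ξ₂ = 19.1 mol

Conversion of U: U consumed = 1ξ₁ = 0.578 × 55.88 → ξ₁ = 32.3 mol.
Q balance: n_Q = 0 + 2ξ₁ − 1ξ₂ = 45.5 → ξ₂ = (2·32.3 − 45.5)/1 = 19.1 mol.
Outlet amounts (n = n₀ + Σ ν·ξ):
  U: 55.88 − 1(32.3) = 23.58
  Q: 0 + 2(32.3) − 1(19.1) = 45.5
  R: 0 + 3(19.1) = 57.29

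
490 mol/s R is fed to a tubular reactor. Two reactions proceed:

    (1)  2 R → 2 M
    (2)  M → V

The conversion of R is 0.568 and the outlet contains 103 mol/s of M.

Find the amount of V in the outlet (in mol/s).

175 mol/s

Conversion of R: R consumed = 2ξ₁ = 0.568 × 490 → ξ₁ = 139.2 mol/s.
M balance: n_M = 0 + 2ξ₁ − 1ξ₂ = 103 → ξ₂ = (2·139.2 − 103)/1 = 175.3 mol/s.
Outlet amounts (n = n₀ + Σ ν·ξ):
  R: 490 − 2(139.2) = 211.7
  M: 0 + 2(139.2) − 1(175.3) = 103
  V: 0 + 1(175.3) = 175.3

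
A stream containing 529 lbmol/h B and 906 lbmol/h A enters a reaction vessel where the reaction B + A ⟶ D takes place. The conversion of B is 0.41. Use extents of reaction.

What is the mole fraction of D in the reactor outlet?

B reacted = 0.41 × 529 = 216.9 lbmol/h; ν_B = −1, so ξ = 216.9/1 = 216.9 lbmol/h.
Outlet amounts (n = n₀ + ν ξ):
  B: 529 − 1(216.9) = 312.1
  A: 906 − 1(216.9) = 689.1
  D: 0 + 1(216.9) = 216.9
Total out = 1218 lbmol/h; y_D = 216.9 / 1218 = 0.1781.

0.178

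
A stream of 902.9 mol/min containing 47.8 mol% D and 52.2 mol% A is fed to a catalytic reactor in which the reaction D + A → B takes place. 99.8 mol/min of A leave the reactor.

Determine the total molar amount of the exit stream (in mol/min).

531 mol/min

For A: n = n₀ − 1ξ → 99.8 = 471.3 − 1ξ, giving ξ = 371.5 mol/min.
Outlet amounts (n = n₀ + ν ξ):
  D: 431.6 − 1(371.5) = 60.07
  A: 471.3 − 1(371.5) = 99.8
  B: 0 + 1(371.5) = 371.5
Total out = 60.07 + 99.8 + 371.5 = 531.4 mol/min.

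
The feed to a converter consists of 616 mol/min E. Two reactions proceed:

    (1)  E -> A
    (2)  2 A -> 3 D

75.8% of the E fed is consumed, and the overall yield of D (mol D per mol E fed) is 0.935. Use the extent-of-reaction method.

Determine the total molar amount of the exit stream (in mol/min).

808 mol/min

Conversion of E: E consumed = 1ξ₁ = 0.758 × 616 → ξ₁ = 466.9 mol/min.
Yield of D: 3ξ₂ / 616 = 0.935 → ξ₂ = 192 mol/min.
Outlet amounts (n = n₀ + Σ ν·ξ):
  E: 616 − 1(466.9) = 149.1
  A: 0 + 1(466.9) − 2(192) = 82.95
  D: 0 + 3(192) = 576
Total out = 149.1 + 82.95 + 576 = 808 mol/min.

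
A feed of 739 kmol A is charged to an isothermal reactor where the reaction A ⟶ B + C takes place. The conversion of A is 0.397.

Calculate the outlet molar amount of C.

A reacted = 0.397 × 739 = 293.4 kmol; ν_A = −1, so ξ = 293.4/1 = 293.4 kmol.
Outlet amounts (n = n₀ + ν ξ):
  A: 739 − 1(293.4) = 445.6
  B: 0 + 1(293.4) = 293.4
  C: 0 + 1(293.4) = 293.4

293 kmol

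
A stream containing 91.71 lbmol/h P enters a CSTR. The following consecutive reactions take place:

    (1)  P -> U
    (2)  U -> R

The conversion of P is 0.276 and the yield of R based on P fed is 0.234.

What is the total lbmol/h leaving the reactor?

Conversion of P: P consumed = 1ξ₁ = 0.276 × 91.71 → ξ₁ = 25.31 lbmol/h.
Yield of R: 1ξ₂ / 91.71 = 0.234 → ξ₂ = 21.46 lbmol/h.
Outlet amounts (n = n₀ + Σ ν·ξ):
  P: 91.71 − 1(25.31) = 66.4
  U: 0 + 1(25.31) − 1(21.46) = 3.852
  R: 0 + 1(21.46) = 21.46
Total out = 66.4 + 3.852 + 21.46 = 91.71 lbmol/h.

91.7 lbmol/h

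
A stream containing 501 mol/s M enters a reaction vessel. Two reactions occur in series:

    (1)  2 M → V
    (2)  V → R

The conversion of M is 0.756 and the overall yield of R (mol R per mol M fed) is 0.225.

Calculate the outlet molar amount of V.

76.7 mol/s

Conversion of M: M consumed = 2ξ₁ = 0.756 × 501 → ξ₁ = 189.4 mol/s.
Yield of R: 1ξ₂ / 501 = 0.225 → ξ₂ = 112.7 mol/s.
Outlet amounts (n = n₀ + Σ ν·ξ):
  M: 501 − 2(189.4) = 122.2
  V: 0 + 1(189.4) − 1(112.7) = 76.65
  R: 0 + 1(112.7) = 112.7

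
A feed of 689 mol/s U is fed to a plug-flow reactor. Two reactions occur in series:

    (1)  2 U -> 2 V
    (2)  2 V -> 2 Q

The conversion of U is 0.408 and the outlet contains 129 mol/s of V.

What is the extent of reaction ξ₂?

Conversion of U: U consumed = 2ξ₁ = 0.408 × 689 → ξ₁ = 140.6 mol/s.
V balance: n_V = 0 + 2ξ₁ − 2ξ₂ = 129 → ξ₂ = (2·140.6 − 129)/2 = 76.06 mol/s.
Outlet amounts (n = n₀ + Σ ν·ξ):
  U: 689 − 2(140.6) = 407.9
  V: 0 + 2(140.6) − 2(76.06) = 129
  Q: 0 + 2(76.06) = 152.1

ξ₂ = 76.1 mol/s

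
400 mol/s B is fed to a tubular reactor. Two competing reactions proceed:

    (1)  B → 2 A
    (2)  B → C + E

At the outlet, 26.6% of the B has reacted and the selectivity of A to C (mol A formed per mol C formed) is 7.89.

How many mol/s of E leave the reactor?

Conversion of B: B consumed = 0.266 × 400 = 106.4 mol/s = 1ξ₁ + 1ξ₂.
Selectivity: 2ξ₁ / (1ξ₂) = 7.89 → ξ₁ = 3.945 ξ₂.
Substitute: (1·3.945 + 1) ξ₂ = 106.4 → ξ₂ = 21.52 mol/s, ξ₁ = 84.88 mol/s.
Outlet amounts (n = n₀ + Σ ν·ξ):
  B: 400 − 1(84.88) − 1(21.52) = 293.6
  A: 0 + 2(84.88) = 169.8
  C: 0 + 1(21.52) = 21.52
  E: 0 + 1(21.52) = 21.52

21.5 mol/s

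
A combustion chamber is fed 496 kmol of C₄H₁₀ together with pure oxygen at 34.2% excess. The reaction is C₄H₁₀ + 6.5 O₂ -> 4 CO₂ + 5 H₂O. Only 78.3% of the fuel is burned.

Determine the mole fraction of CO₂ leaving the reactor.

0.287

Stoichiometric O₂ = 6.5 × 496 = 3224 kmol; O₂ fed = 3224 × 1.342 = 4327 kmol.
Fuel reacted = 0.783 × 496 → ξ = 388.4 kmol.
Outlet (n = n₀ + ν ξ):
  C₄H₁₀: 496 − 1(388.4) = 107.6
  O₂: 4327 − 6.5(388.4) = 1802
  CO₂: 0 + 4(388.4) = 1553
  H₂O: 0 + 5(388.4) = 1942
Total out = 5405 kmol; y_CO₂ = 1553 / 5405 = 0.2874.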